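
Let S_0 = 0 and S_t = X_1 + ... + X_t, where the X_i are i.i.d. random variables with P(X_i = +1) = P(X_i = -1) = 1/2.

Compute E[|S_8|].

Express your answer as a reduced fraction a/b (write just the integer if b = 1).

Answer: 35/16

Derivation:
S_8 takes values m ≡ 0 (mod 2) with |m| ≤ 8; P(S_8=m) = C(8,(8+m)/2)/2^8.
Total paths: 2^8 = 256
Distribution: P(S=-8)=1/256, P(S=-6)=8/256, P(S=-4)=28/256, P(S=-2)=56/256, P(S=0)=70/256, P(S=2)=56/256, P(S=4)=28/256, P(S=6)=8/256, P(S=8)=1/256
E[|S_8|] = Σ_m |m|·P(S_8=m) = 560/256 = 35/16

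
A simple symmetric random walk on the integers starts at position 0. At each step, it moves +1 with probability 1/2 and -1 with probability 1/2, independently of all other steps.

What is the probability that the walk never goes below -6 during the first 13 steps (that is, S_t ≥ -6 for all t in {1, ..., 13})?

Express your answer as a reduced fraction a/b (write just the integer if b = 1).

Answer: 3861/4096

Derivation:
Let f(t,s) = #length-t paths at position s with S_1..S_t all ≥ -6.
f(t,s) = f(t-1,s-1) + f(t-1,s+1) for s ≥ -6; f(t,s) = 0 for s < -6.
t=0: f(0,0)=1
t=1: f(1,-1)=1 f(1,1)=1
t=2: f(2,-2)=1 f(2,0)=2 f(2,2)=1
t=3: f(3,-3)=1 f(3,-1)=3 f(3,1)=3 f(3,3)=1
t=4: f(4,-4)=1 f(4,-2)=4 f(4,0)=6 f(4,2)=4 f(4,4)=1
t=5: f(5,-5)=1 f(5,-3)=5 f(5,-1)=10 f(5,1)=10 f(5,3)=5 f(5,5)=1
t=6: f(6,-6)=1 f(6,-4)=6 f(6,-2)=15 f(6,0)=20 f(6,2)=15 f(6,4)=6 f(6,6)=1
t=7: f(7,-5)=7 f(7,-3)=21 f(7,-1)=35 f(7,1)=35 f(7,3)=21 f(7,5)=7 f(7,7)=1
t=8: f(8,-6)=7 f(8,-4)=28 f(8,-2)=56 f(8,0)=70 f(8,2)=56 f(8,4)=28 f(8,6)=8 f(8,8)=1
t=9: f(9,-5)=35 f(9,-3)=84 f(9,-1)=126 f(9,1)=126 f(9,3)=84 f(9,5)=36 f(9,7)=9 f(9,9)=1
t=10: f(10,-6)=35 f(10,-4)=119 f(10,-2)=210 f(10,0)=252 f(10,2)=210 f(10,4)=120 f(10,6)=45 f(10,8)=10 f(10,10)=1
t=11: f(11,-5)=154 f(11,-3)=329 f(11,-1)=462 f(11,1)=462 f(11,3)=330 f(11,5)=165 f(11,7)=55 f(11,9)=11 f(11,11)=1
t=12: f(12,-6)=154 f(12,-4)=483 f(12,-2)=791 f(12,0)=924 f(12,2)=792 f(12,4)=495 f(12,6)=220 f(12,8)=66 f(12,10)=12 f(12,12)=1
t=13: f(13,-5)=637 f(13,-3)=1274 f(13,-1)=1715 f(13,1)=1716 f(13,3)=1287 f(13,5)=715 f(13,7)=286 f(13,9)=78 f(13,11)=13 f(13,13)=1
Σ_s f(13,s) = 7722
P = 7722/8192 = 3861/4096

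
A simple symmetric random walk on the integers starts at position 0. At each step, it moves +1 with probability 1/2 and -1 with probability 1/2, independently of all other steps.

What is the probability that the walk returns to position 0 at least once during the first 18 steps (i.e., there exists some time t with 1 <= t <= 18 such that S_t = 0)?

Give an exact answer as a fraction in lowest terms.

Answer: 53381/65536

Derivation:
Count via complement. Let g(t,s) = #length-t paths at position s with S_1..S_t all ≠ 0.
g(t,s) = g(t-1,s-1) + g(t-1,s+1) for s ≠ 0; g(t,0) = 0.
t=0: g(0,0)=1
t=1: g(1,-1)=1 g(1,1)=1
t=2: g(2,-2)=1 g(2,2)=1
t=3: g(3,-3)=1 g(3,-1)=1 g(3,1)=1 g(3,3)=1
t=4: g(4,-4)=1 g(4,-2)=2 g(4,2)=2 g(4,4)=1
t=5: g(5,-5)=1 g(5,-3)=3 g(5,-1)=2 g(5,1)=2 g(5,3)=3 g(5,5)=1
t=6: g(6,-6)=1 g(6,-4)=4 g(6,-2)=5 g(6,2)=5 g(6,4)=4 g(6,6)=1
t=7: g(7,-7)=1 g(7,-5)=5 g(7,-3)=9 g(7,-1)=5 g(7,1)=5 g(7,3)=9 g(7,5)=5 g(7,7)=1
t=8: g(8,-8)=1 g(8,-6)=6 g(8,-4)=14 g(8,-2)=14 g(8,2)=14 g(8,4)=14 g(8,6)=6 g(8,8)=1
t=9: g(9,-9)=1 g(9,-7)=7 g(9,-5)=20 g(9,-3)=28 g(9,-1)=14 g(9,1)=14 g(9,3)=28 g(9,5)=20 g(9,7)=7 g(9,9)=1
t=10: g(10,-10)=1 g(10,-8)=8 g(10,-6)=27 g(10,-4)=48 g(10,-2)=42 g(10,2)=42 g(10,4)=48 g(10,6)=27 g(10,8)=8 g(10,10)=1
t=11: g(11,-11)=1 g(11,-9)=9 g(11,-7)=35 g(11,-5)=75 g(11,-3)=90 g(11,-1)=42 g(11,1)=42 g(11,3)=90 g(11,5)=75 g(11,7)=35 g(11,9)=9 g(11,11)=1
t=12: g(12,-12)=1 g(12,-10)=10 g(12,-8)=44 g(12,-6)=110 g(12,-4)=165 g(12,-2)=132 g(12,2)=132 g(12,4)=165 g(12,6)=110 g(12,8)=44 g(12,10)=10 g(12,12)=1
t=13: g(13,-13)=1 g(13,-11)=11 g(13,-9)=54 g(13,-7)=154 g(13,-5)=275 g(13,-3)=297 g(13,-1)=132 g(13,1)=132 g(13,3)=297 g(13,5)=275 g(13,7)=154 g(13,9)=54 g(13,11)=11 g(13,13)=1
t=14: g(14,-14)=1 g(14,-12)=12 g(14,-10)=65 g(14,-8)=208 g(14,-6)=429 g(14,-4)=572 g(14,-2)=429 g(14,2)=429 g(14,4)=572 g(14,6)=429 g(14,8)=208 g(14,10)=65 g(14,12)=12 g(14,14)=1
t=15: g(15,-15)=1 g(15,-13)=13 g(15,-11)=77 g(15,-9)=273 g(15,-7)=637 g(15,-5)=1001 g(15,-3)=1001 g(15,-1)=429 g(15,1)=429 g(15,3)=1001 g(15,5)=1001 g(15,7)=637 g(15,9)=273 g(15,11)=77 g(15,13)=13 g(15,15)=1
t=16: g(16,-16)=1 g(16,-14)=14 g(16,-12)=90 g(16,-10)=350 g(16,-8)=910 g(16,-6)=1638 g(16,-4)=2002 g(16,-2)=1430 g(16,2)=1430 g(16,4)=2002 g(16,6)=1638 g(16,8)=910 g(16,10)=350 g(16,12)=90 g(16,14)=14 g(16,16)=1
t=17: g(17,-17)=1 g(17,-15)=15 g(17,-13)=104 g(17,-11)=440 g(17,-9)=1260 g(17,-7)=2548 g(17,-5)=3640 g(17,-3)=3432 g(17,-1)=1430 g(17,1)=1430 g(17,3)=3432 g(17,5)=3640 g(17,7)=2548 g(17,9)=1260 g(17,11)=440 g(17,13)=104 g(17,15)=15 g(17,17)=1
t=18: g(18,-18)=1 g(18,-16)=16 g(18,-14)=119 g(18,-12)=544 g(18,-10)=1700 g(18,-8)=3808 g(18,-6)=6188 g(18,-4)=7072 g(18,-2)=4862 g(18,2)=4862 g(18,4)=7072 g(18,6)=6188 g(18,8)=3808 g(18,10)=1700 g(18,12)=544 g(18,14)=119 g(18,16)=16 g(18,18)=1
Paths never hitting 0: Σ_s g(18,s) = 48620
Paths hitting 0: 2^18 - 48620 = 213524
P = 213524/262144 = 53381/65536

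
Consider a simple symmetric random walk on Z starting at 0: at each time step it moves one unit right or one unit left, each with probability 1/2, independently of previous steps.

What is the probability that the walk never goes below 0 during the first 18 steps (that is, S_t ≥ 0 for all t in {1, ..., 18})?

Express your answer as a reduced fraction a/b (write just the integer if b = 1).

Let f(t,s) = #length-t paths at position s with S_1..S_t all ≥ 0.
f(t,s) = f(t-1,s-1) + f(t-1,s+1) for s ≥ 0; f(t,s) = 0 for s < 0.
t=0: f(0,0)=1
t=1: f(1,1)=1
t=2: f(2,0)=1 f(2,2)=1
t=3: f(3,1)=2 f(3,3)=1
t=4: f(4,0)=2 f(4,2)=3 f(4,4)=1
t=5: f(5,1)=5 f(5,3)=4 f(5,5)=1
t=6: f(6,0)=5 f(6,2)=9 f(6,4)=5 f(6,6)=1
t=7: f(7,1)=14 f(7,3)=14 f(7,5)=6 f(7,7)=1
t=8: f(8,0)=14 f(8,2)=28 f(8,4)=20 f(8,6)=7 f(8,8)=1
t=9: f(9,1)=42 f(9,3)=48 f(9,5)=27 f(9,7)=8 f(9,9)=1
t=10: f(10,0)=42 f(10,2)=90 f(10,4)=75 f(10,6)=35 f(10,8)=9 f(10,10)=1
t=11: f(11,1)=132 f(11,3)=165 f(11,5)=110 f(11,7)=44 f(11,9)=10 f(11,11)=1
t=12: f(12,0)=132 f(12,2)=297 f(12,4)=275 f(12,6)=154 f(12,8)=54 f(12,10)=11 f(12,12)=1
t=13: f(13,1)=429 f(13,3)=572 f(13,5)=429 f(13,7)=208 f(13,9)=65 f(13,11)=12 f(13,13)=1
t=14: f(14,0)=429 f(14,2)=1001 f(14,4)=1001 f(14,6)=637 f(14,8)=273 f(14,10)=77 f(14,12)=13 f(14,14)=1
t=15: f(15,1)=1430 f(15,3)=2002 f(15,5)=1638 f(15,7)=910 f(15,9)=350 f(15,11)=90 f(15,13)=14 f(15,15)=1
t=16: f(16,0)=1430 f(16,2)=3432 f(16,4)=3640 f(16,6)=2548 f(16,8)=1260 f(16,10)=440 f(16,12)=104 f(16,14)=15 f(16,16)=1
t=17: f(17,1)=4862 f(17,3)=7072 f(17,5)=6188 f(17,7)=3808 f(17,9)=1700 f(17,11)=544 f(17,13)=119 f(17,15)=16 f(17,17)=1
t=18: f(18,0)=4862 f(18,2)=11934 f(18,4)=13260 f(18,6)=9996 f(18,8)=5508 f(18,10)=2244 f(18,12)=663 f(18,14)=135 f(18,16)=17 f(18,18)=1
Σ_s f(18,s) = 48620
P = 48620/262144 = 12155/65536

Answer: 12155/65536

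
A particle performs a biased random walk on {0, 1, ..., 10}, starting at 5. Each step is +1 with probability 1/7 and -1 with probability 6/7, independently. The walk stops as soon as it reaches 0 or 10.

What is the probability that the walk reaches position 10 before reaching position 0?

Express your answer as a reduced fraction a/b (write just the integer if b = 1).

Answer: 1/7777

Derivation:
Biased walk: p = 1/7, q = 6/7, r = q/p = 6
Gambler's ruin: P(hit 10 before 0 | start at 5) = (1 - r^a)/(1 - r^N)
r^5 = 7776; r^10 = 60466176
P = (1 - 7776) / (1 - 60466176) = -7775 / -60466175 = 1/7777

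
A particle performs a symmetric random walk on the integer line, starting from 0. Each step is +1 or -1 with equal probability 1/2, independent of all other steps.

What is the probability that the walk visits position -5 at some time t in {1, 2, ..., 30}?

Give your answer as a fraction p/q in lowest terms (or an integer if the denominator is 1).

Answer: 194129627/536870912

Derivation:
Count via complement. Let g(t,s) = #length-t paths at position s with S_1..S_t all ≠ -5.
g(t,s) = g(t-1,s-1) + g(t-1,s+1) for s ≠ -5; g(t,-5) = 0.
t=0: g(0,0)=1
t=1: g(1,-1)=1 g(1,1)=1
t=2: g(2,-2)=1 g(2,0)=2 g(2,2)=1
t=3: g(3,-3)=1 g(3,-1)=3 g(3,1)=3 g(3,3)=1
t=4: g(4,-4)=1 g(4,-2)=4 g(4,0)=6 g(4,2)=4 g(4,4)=1
t=5: g(5,-3)=5 g(5,-1)=10 g(5,1)=10 g(5,3)=5 g(5,5)=1
t=6: g(6,-4)=5 g(6,-2)=15 g(6,0)=20 g(6,2)=15 g(6,4)=6 g(6,6)=1
t=7: g(7,-3)=20 g(7,-1)=35 g(7,1)=35 g(7,3)=21 g(7,5)=7 g(7,7)=1
t=8: g(8,-4)=20 g(8,-2)=55 g(8,0)=70 g(8,2)=56 g(8,4)=28 g(8,6)=8 g(8,8)=1
t=9: g(9,-3)=75 g(9,-1)=125 g(9,1)=126 g(9,3)=84 g(9,5)=36 g(9,7)=9 g(9,9)=1
t=10: g(10,-4)=75 g(10,-2)=200 g(10,0)=251 g(10,2)=210 g(10,4)=120 g(10,6)=45 g(10,8)=10 g(10,10)=1
t=11: g(11,-3)=275 g(11,-1)=451 g(11,1)=461 g(11,3)=330 g(11,5)=165 g(11,7)=55 g(11,9)=11 g(11,11)=1
t=12: g(12,-4)=275 g(12,-2)=726 g(12,0)=912 g(12,2)=791 g(12,4)=495 g(12,6)=220 g(12,8)=66 g(12,10)=12 g(12,12)=1
t=13: g(13,-3)=1001 g(13,-1)=1638 g(13,1)=1703 g(13,3)=1286 g(13,5)=715 g(13,7)=286 g(13,9)=78 g(13,11)=13 g(13,13)=1
t=14: g(14,-4)=1001 g(14,-2)=2639 g(14,0)=3341 g(14,2)=2989 g(14,4)=2001 g(14,6)=1001 g(14,8)=364 g(14,10)=91 g(14,12)=14 g(14,14)=1
t=15: g(15,-3)=3640 g(15,-1)=5980 g(15,1)=6330 g(15,3)=4990 g(15,5)=3002 g(15,7)=1365 g(15,9)=455 g(15,11)=105 g(15,13)=15 g(15,15)=1
t=16: g(16,-4)=3640 g(16,-2)=9620 g(16,0)=12310 g(16,2)=11320 g(16,4)=7992 g(16,6)=4367 g(16,8)=1820 g(16,10)=560 g(16,12)=120 g(16,14)=16 g(16,16)=1
t=17: g(17,-3)=13260 g(17,-1)=21930 g(17,1)=23630 g(17,3)=19312 g(17,5)=12359 g(17,7)=6187 g(17,9)=2380 g(17,11)=680 g(17,13)=136 g(17,15)=17 g(17,17)=1
t=18: g(18,-4)=13260 g(18,-2)=35190 g(18,0)=45560 g(18,2)=42942 g(18,4)=31671 g(18,6)=18546 g(18,8)=8567 g(18,10)=3060 g(18,12)=816 g(18,14)=153 g(18,16)=18 g(18,18)=1
t=19: g(19,-3)=48450 g(19,-1)=80750 g(19,1)=88502 g(19,3)=74613 g(19,5)=50217 g(19,7)=27113 g(19,9)=11627 g(19,11)=3876 g(19,13)=969 g(19,15)=171 g(19,17)=19 g(19,19)=1
t=20: g(20,-4)=48450 g(20,-2)=129200 g(20,0)=169252 g(20,2)=163115 g(20,4)=124830 g(20,6)=77330 g(20,8)=38740 g(20,10)=15503 g(20,12)=4845 g(20,14)=1140 g(20,16)=190 g(20,18)=20 g(20,20)=1
t=21: g(21,-3)=177650 g(21,-1)=298452 g(21,1)=332367 g(21,3)=287945 g(21,5)=202160 g(21,7)=116070 g(21,9)=54243 g(21,11)=20348 g(21,13)=5985 g(21,15)=1330 g(21,17)=210 g(21,19)=21 g(21,21)=1
t=22: g(22,-4)=177650 g(22,-2)=476102 g(22,0)=630819 g(22,2)=620312 g(22,4)=490105 g(22,6)=318230 g(22,8)=170313 g(22,10)=74591 g(22,12)=26333 g(22,14)=7315 g(22,16)=1540 g(22,18)=231 g(22,20)=22 g(22,22)=1
t=23: g(23,-3)=653752 g(23,-1)=1106921 g(23,1)=1251131 g(23,3)=1110417 g(23,5)=808335 g(23,7)=488543 g(23,9)=244904 g(23,11)=100924 g(23,13)=33648 g(23,15)=8855 g(23,17)=1771 g(23,19)=253 g(23,21)=23 g(23,23)=1
t=24: g(24,-4)=653752 g(24,-2)=1760673 g(24,0)=2358052 g(24,2)=2361548 g(24,4)=1918752 g(24,6)=1296878 g(24,8)=733447 g(24,10)=345828 g(24,12)=134572 g(24,14)=42503 g(24,16)=10626 g(24,18)=2024 g(24,20)=276 g(24,22)=24 g(24,24)=1
t=25: g(25,-3)=2414425 g(25,-1)=4118725 g(25,1)=4719600 g(25,3)=4280300 g(25,5)=3215630 g(25,7)=2030325 g(25,9)=1079275 g(25,11)=480400 g(25,13)=177075 g(25,15)=53129 g(25,17)=12650 g(25,19)=2300 g(25,21)=300 g(25,23)=25 g(25,25)=1
t=26: g(26,-4)=2414425 g(26,-2)=6533150 g(26,0)=8838325 g(26,2)=8999900 g(26,4)=7495930 g(26,6)=5245955 g(26,8)=3109600 g(26,10)=1559675 g(26,12)=657475 g(26,14)=230204 g(26,16)=65779 g(26,18)=14950 g(26,20)=2600 g(26,22)=325 g(26,24)=26 g(26,26)=1
t=27: g(27,-3)=8947575 g(27,-1)=15371475 g(27,1)=17838225 g(27,3)=16495830 g(27,5)=12741885 g(27,7)=8355555 g(27,9)=4669275 g(27,11)=2217150 g(27,13)=887679 g(27,15)=295983 g(27,17)=80729 g(27,19)=17550 g(27,21)=2925 g(27,23)=351 g(27,25)=27 g(27,27)=1
t=28: g(28,-4)=8947575 g(28,-2)=24319050 g(28,0)=33209700 g(28,2)=34334055 g(28,4)=29237715 g(28,6)=21097440 g(28,8)=13024830 g(28,10)=6886425 g(28,12)=3104829 g(28,14)=1183662 g(28,16)=376712 g(28,18)=98279 g(28,20)=20475 g(28,22)=3276 g(28,24)=378 g(28,26)=28 g(28,28)=1
t=29: g(29,-3)=33266625 g(29,-1)=57528750 g(29,1)=67543755 g(29,3)=63571770 g(29,5)=50335155 g(29,7)=34122270 g(29,9)=19911255 g(29,11)=9991254 g(29,13)=4288491 g(29,15)=1560374 g(29,17)=474991 g(29,19)=118754 g(29,21)=23751 g(29,23)=3654 g(29,25)=406 g(29,27)=29 g(29,29)=1
t=30: g(30,-4)=33266625 g(30,-2)=90795375 g(30,0)=125072505 g(30,2)=131115525 g(30,4)=113906925 g(30,6)=84457425 g(30,8)=54033525 g(30,10)=29902509 g(30,12)=14279745 g(30,14)=5848865 g(30,16)=2035365 g(30,18)=593745 g(30,20)=142505 g(30,22)=27405 g(30,24)=4060 g(30,26)=435 g(30,28)=30 g(30,30)=1
Paths never hitting -5: Σ_s g(30,s) = 685482570
Paths hitting -5: 2^30 - 685482570 = 388259254
P = 388259254/1073741824 = 194129627/536870912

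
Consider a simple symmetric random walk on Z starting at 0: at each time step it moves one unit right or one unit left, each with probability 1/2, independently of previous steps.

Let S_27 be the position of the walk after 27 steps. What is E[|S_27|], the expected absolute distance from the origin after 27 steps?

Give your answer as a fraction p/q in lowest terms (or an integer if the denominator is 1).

Answer: 35102025/8388608

Derivation:
S_27 takes values m ≡ 1 (mod 2) with |m| ≤ 27; P(S_27=m) = C(27,(27+m)/2)/2^27.
Total paths: 2^27 = 134217728
Distribution: P(S=-27)=1/134217728, P(S=-25)=27/134217728, P(S=-23)=351/134217728, P(S=-21)=2925/134217728, P(S=-19)=17550/134217728, P(S=-17)=80730/134217728, P(S=-15)=296010/134217728, P(S=-13)=888030/134217728, P(S=-11)=2220075/134217728, P(S=-9)=4686825/134217728, P(S=-7)=8436285/134217728, P(S=-5)=13037895/134217728, P(S=-3)=17383860/134217728, P(S=-1)=20058300/134217728, P(S=1)=20058300/134217728, P(S=3)=17383860/134217728, P(S=5)=13037895/134217728, P(S=7)=8436285/134217728, P(S=9)=4686825/134217728, P(S=11)=2220075/134217728, P(S=13)=888030/134217728, P(S=15)=296010/134217728, P(S=17)=80730/134217728, P(S=19)=17550/134217728, P(S=21)=2925/134217728, P(S=23)=351/134217728, P(S=25)=27/134217728, P(S=27)=1/134217728
E[|S_27|] = Σ_m |m|·P(S_27=m) = 561632400/134217728 = 35102025/8388608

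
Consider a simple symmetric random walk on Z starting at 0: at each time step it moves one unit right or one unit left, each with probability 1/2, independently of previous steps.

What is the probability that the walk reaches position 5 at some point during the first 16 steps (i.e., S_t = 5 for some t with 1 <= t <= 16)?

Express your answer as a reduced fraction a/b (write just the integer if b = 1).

Count via complement. Let g(t,s) = #length-t paths at position s with S_1..S_t all ≠ 5.
g(t,s) = g(t-1,s-1) + g(t-1,s+1) for s ≠ 5; g(t,5) = 0.
t=0: g(0,0)=1
t=1: g(1,-1)=1 g(1,1)=1
t=2: g(2,-2)=1 g(2,0)=2 g(2,2)=1
t=3: g(3,-3)=1 g(3,-1)=3 g(3,1)=3 g(3,3)=1
t=4: g(4,-4)=1 g(4,-2)=4 g(4,0)=6 g(4,2)=4 g(4,4)=1
t=5: g(5,-5)=1 g(5,-3)=5 g(5,-1)=10 g(5,1)=10 g(5,3)=5
t=6: g(6,-6)=1 g(6,-4)=6 g(6,-2)=15 g(6,0)=20 g(6,2)=15 g(6,4)=5
t=7: g(7,-7)=1 g(7,-5)=7 g(7,-3)=21 g(7,-1)=35 g(7,1)=35 g(7,3)=20
t=8: g(8,-8)=1 g(8,-6)=8 g(8,-4)=28 g(8,-2)=56 g(8,0)=70 g(8,2)=55 g(8,4)=20
t=9: g(9,-9)=1 g(9,-7)=9 g(9,-5)=36 g(9,-3)=84 g(9,-1)=126 g(9,1)=125 g(9,3)=75
t=10: g(10,-10)=1 g(10,-8)=10 g(10,-6)=45 g(10,-4)=120 g(10,-2)=210 g(10,0)=251 g(10,2)=200 g(10,4)=75
t=11: g(11,-11)=1 g(11,-9)=11 g(11,-7)=55 g(11,-5)=165 g(11,-3)=330 g(11,-1)=461 g(11,1)=451 g(11,3)=275
t=12: g(12,-12)=1 g(12,-10)=12 g(12,-8)=66 g(12,-6)=220 g(12,-4)=495 g(12,-2)=791 g(12,0)=912 g(12,2)=726 g(12,4)=275
t=13: g(13,-13)=1 g(13,-11)=13 g(13,-9)=78 g(13,-7)=286 g(13,-5)=715 g(13,-3)=1286 g(13,-1)=1703 g(13,1)=1638 g(13,3)=1001
t=14: g(14,-14)=1 g(14,-12)=14 g(14,-10)=91 g(14,-8)=364 g(14,-6)=1001 g(14,-4)=2001 g(14,-2)=2989 g(14,0)=3341 g(14,2)=2639 g(14,4)=1001
t=15: g(15,-15)=1 g(15,-13)=15 g(15,-11)=105 g(15,-9)=455 g(15,-7)=1365 g(15,-5)=3002 g(15,-3)=4990 g(15,-1)=6330 g(15,1)=5980 g(15,3)=3640
t=16: g(16,-16)=1 g(16,-14)=16 g(16,-12)=120 g(16,-10)=560 g(16,-8)=1820 g(16,-6)=4367 g(16,-4)=7992 g(16,-2)=11320 g(16,0)=12310 g(16,2)=9620 g(16,4)=3640
Paths never hitting 5: Σ_s g(16,s) = 51766
Paths hitting 5: 2^16 - 51766 = 13770
P = 13770/65536 = 6885/32768

Answer: 6885/32768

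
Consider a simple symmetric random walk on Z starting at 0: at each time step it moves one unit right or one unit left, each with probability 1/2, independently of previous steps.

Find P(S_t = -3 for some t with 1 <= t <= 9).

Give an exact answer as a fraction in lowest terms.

Count via complement. Let g(t,s) = #length-t paths at position s with S_1..S_t all ≠ -3.
g(t,s) = g(t-1,s-1) + g(t-1,s+1) for s ≠ -3; g(t,-3) = 0.
t=0: g(0,0)=1
t=1: g(1,-1)=1 g(1,1)=1
t=2: g(2,-2)=1 g(2,0)=2 g(2,2)=1
t=3: g(3,-1)=3 g(3,1)=3 g(3,3)=1
t=4: g(4,-2)=3 g(4,0)=6 g(4,2)=4 g(4,4)=1
t=5: g(5,-1)=9 g(5,1)=10 g(5,3)=5 g(5,5)=1
t=6: g(6,-2)=9 g(6,0)=19 g(6,2)=15 g(6,4)=6 g(6,6)=1
t=7: g(7,-1)=28 g(7,1)=34 g(7,3)=21 g(7,5)=7 g(7,7)=1
t=8: g(8,-2)=28 g(8,0)=62 g(8,2)=55 g(8,4)=28 g(8,6)=8 g(8,8)=1
t=9: g(9,-1)=90 g(9,1)=117 g(9,3)=83 g(9,5)=36 g(9,7)=9 g(9,9)=1
Paths never hitting -3: Σ_s g(9,s) = 336
Paths hitting -3: 2^9 - 336 = 176
P = 176/512 = 11/32

Answer: 11/32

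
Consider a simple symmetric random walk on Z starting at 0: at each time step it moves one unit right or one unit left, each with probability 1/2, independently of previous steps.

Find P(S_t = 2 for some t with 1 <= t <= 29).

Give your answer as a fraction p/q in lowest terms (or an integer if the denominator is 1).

Answer: 23859587/33554432

Derivation:
Count via complement. Let g(t,s) = #length-t paths at position s with S_1..S_t all ≠ 2.
g(t,s) = g(t-1,s-1) + g(t-1,s+1) for s ≠ 2; g(t,2) = 0.
t=0: g(0,0)=1
t=1: g(1,-1)=1 g(1,1)=1
t=2: g(2,-2)=1 g(2,0)=2
t=3: g(3,-3)=1 g(3,-1)=3 g(3,1)=2
t=4: g(4,-4)=1 g(4,-2)=4 g(4,0)=5
t=5: g(5,-5)=1 g(5,-3)=5 g(5,-1)=9 g(5,1)=5
t=6: g(6,-6)=1 g(6,-4)=6 g(6,-2)=14 g(6,0)=14
t=7: g(7,-7)=1 g(7,-5)=7 g(7,-3)=20 g(7,-1)=28 g(7,1)=14
t=8: g(8,-8)=1 g(8,-6)=8 g(8,-4)=27 g(8,-2)=48 g(8,0)=42
t=9: g(9,-9)=1 g(9,-7)=9 g(9,-5)=35 g(9,-3)=75 g(9,-1)=90 g(9,1)=42
t=10: g(10,-10)=1 g(10,-8)=10 g(10,-6)=44 g(10,-4)=110 g(10,-2)=165 g(10,0)=132
t=11: g(11,-11)=1 g(11,-9)=11 g(11,-7)=54 g(11,-5)=154 g(11,-3)=275 g(11,-1)=297 g(11,1)=132
t=12: g(12,-12)=1 g(12,-10)=12 g(12,-8)=65 g(12,-6)=208 g(12,-4)=429 g(12,-2)=572 g(12,0)=429
t=13: g(13,-13)=1 g(13,-11)=13 g(13,-9)=77 g(13,-7)=273 g(13,-5)=637 g(13,-3)=1001 g(13,-1)=1001 g(13,1)=429
t=14: g(14,-14)=1 g(14,-12)=14 g(14,-10)=90 g(14,-8)=350 g(14,-6)=910 g(14,-4)=1638 g(14,-2)=2002 g(14,0)=1430
t=15: g(15,-15)=1 g(15,-13)=15 g(15,-11)=104 g(15,-9)=440 g(15,-7)=1260 g(15,-5)=2548 g(15,-3)=3640 g(15,-1)=3432 g(15,1)=1430
t=16: g(16,-16)=1 g(16,-14)=16 g(16,-12)=119 g(16,-10)=544 g(16,-8)=1700 g(16,-6)=3808 g(16,-4)=6188 g(16,-2)=7072 g(16,0)=4862
t=17: g(17,-17)=1 g(17,-15)=17 g(17,-13)=135 g(17,-11)=663 g(17,-9)=2244 g(17,-7)=5508 g(17,-5)=9996 g(17,-3)=13260 g(17,-1)=11934 g(17,1)=4862
t=18: g(18,-18)=1 g(18,-16)=18 g(18,-14)=152 g(18,-12)=798 g(18,-10)=2907 g(18,-8)=7752 g(18,-6)=15504 g(18,-4)=23256 g(18,-2)=25194 g(18,0)=16796
t=19: g(19,-19)=1 g(19,-17)=19 g(19,-15)=170 g(19,-13)=950 g(19,-11)=3705 g(19,-9)=10659 g(19,-7)=23256 g(19,-5)=38760 g(19,-3)=48450 g(19,-1)=41990 g(19,1)=16796
t=20: g(20,-20)=1 g(20,-18)=20 g(20,-16)=189 g(20,-14)=1120 g(20,-12)=4655 g(20,-10)=14364 g(20,-8)=33915 g(20,-6)=62016 g(20,-4)=87210 g(20,-2)=90440 g(20,0)=58786
t=21: g(21,-21)=1 g(21,-19)=21 g(21,-17)=209 g(21,-15)=1309 g(21,-13)=5775 g(21,-11)=19019 g(21,-9)=48279 g(21,-7)=95931 g(21,-5)=149226 g(21,-3)=177650 g(21,-1)=149226 g(21,1)=58786
t=22: g(22,-22)=1 g(22,-20)=22 g(22,-18)=230 g(22,-16)=1518 g(22,-14)=7084 g(22,-12)=24794 g(22,-10)=67298 g(22,-8)=144210 g(22,-6)=245157 g(22,-4)=326876 g(22,-2)=326876 g(22,0)=208012
t=23: g(23,-23)=1 g(23,-21)=23 g(23,-19)=252 g(23,-17)=1748 g(23,-15)=8602 g(23,-13)=31878 g(23,-11)=92092 g(23,-9)=211508 g(23,-7)=389367 g(23,-5)=572033 g(23,-3)=653752 g(23,-1)=534888 g(23,1)=208012
t=24: g(24,-24)=1 g(24,-22)=24 g(24,-20)=275 g(24,-18)=2000 g(24,-16)=10350 g(24,-14)=40480 g(24,-12)=123970 g(24,-10)=303600 g(24,-8)=600875 g(24,-6)=961400 g(24,-4)=1225785 g(24,-2)=1188640 g(24,0)=742900
t=25: g(25,-25)=1 g(25,-23)=25 g(25,-21)=299 g(25,-19)=2275 g(25,-17)=12350 g(25,-15)=50830 g(25,-13)=164450 g(25,-11)=427570 g(25,-9)=904475 g(25,-7)=1562275 g(25,-5)=2187185 g(25,-3)=2414425 g(25,-1)=1931540 g(25,1)=742900
t=26: g(26,-26)=1 g(26,-24)=26 g(26,-22)=324 g(26,-20)=2574 g(26,-18)=14625 g(26,-16)=63180 g(26,-14)=215280 g(26,-12)=592020 g(26,-10)=1332045 g(26,-8)=2466750 g(26,-6)=3749460 g(26,-4)=4601610 g(26,-2)=4345965 g(26,0)=2674440
t=27: g(27,-27)=1 g(27,-25)=27 g(27,-23)=350 g(27,-21)=2898 g(27,-19)=17199 g(27,-17)=77805 g(27,-15)=278460 g(27,-13)=807300 g(27,-11)=1924065 g(27,-9)=3798795 g(27,-7)=6216210 g(27,-5)=8351070 g(27,-3)=8947575 g(27,-1)=7020405 g(27,1)=2674440
t=28: g(28,-28)=1 g(28,-26)=28 g(28,-24)=377 g(28,-22)=3248 g(28,-20)=20097 g(28,-18)=95004 g(28,-16)=356265 g(28,-14)=1085760 g(28,-12)=2731365 g(28,-10)=5722860 g(28,-8)=10015005 g(28,-6)=14567280 g(28,-4)=17298645 g(28,-2)=15967980 g(28,0)=9694845
t=29: g(29,-29)=1 g(29,-27)=29 g(29,-25)=405 g(29,-23)=3625 g(29,-21)=23345 g(29,-19)=115101 g(29,-17)=451269 g(29,-15)=1442025 g(29,-13)=3817125 g(29,-11)=8454225 g(29,-9)=15737865 g(29,-7)=24582285 g(29,-5)=31865925 g(29,-3)=33266625 g(29,-1)=25662825 g(29,1)=9694845
Paths never hitting 2: Σ_s g(29,s) = 155117520
Paths hitting 2: 2^29 - 155117520 = 381753392
P = 381753392/536870912 = 23859587/33554432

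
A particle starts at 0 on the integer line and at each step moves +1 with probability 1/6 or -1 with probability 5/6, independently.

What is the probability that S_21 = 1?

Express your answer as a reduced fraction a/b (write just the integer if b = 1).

To reach position 1 after 21 steps: need 11 steps of +1 and 10 steps of -1.
Number of such sequences: C(21,11) = 352716
Each has probability (1/6)^11 · (5/6)^10 = 9765625/21936950640377856
P = 352716 · 9765625/21936950640377856 = 287041015625/1828079220031488

Answer: 287041015625/1828079220031488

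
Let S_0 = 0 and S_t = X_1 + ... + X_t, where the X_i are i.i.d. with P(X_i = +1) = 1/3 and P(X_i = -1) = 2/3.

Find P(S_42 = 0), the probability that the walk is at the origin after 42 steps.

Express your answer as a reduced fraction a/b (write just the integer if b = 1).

Answer: 376269525965864960/36472996377170786403

Derivation:
To be at 0 after 42 steps: need exactly 21 steps of +1 and 21 of -1.
Number of such sequences: C(42,21) = 538257874440
Each has probability (1/3)^21 · (2/3)^21 = 2097152/109418989131512359209
P = 538257874440 · 2097152/109418989131512359209 = 376269525965864960/36472996377170786403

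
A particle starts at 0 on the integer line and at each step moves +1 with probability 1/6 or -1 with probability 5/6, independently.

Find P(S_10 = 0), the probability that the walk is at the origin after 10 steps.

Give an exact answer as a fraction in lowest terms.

Answer: 21875/1679616

Derivation:
To be at 0 after 10 steps: need exactly 5 steps of +1 and 5 of -1.
Number of such sequences: C(10,5) = 252
Each has probability (1/6)^5 · (5/6)^5 = 3125/60466176
P = 252 · 3125/60466176 = 21875/1679616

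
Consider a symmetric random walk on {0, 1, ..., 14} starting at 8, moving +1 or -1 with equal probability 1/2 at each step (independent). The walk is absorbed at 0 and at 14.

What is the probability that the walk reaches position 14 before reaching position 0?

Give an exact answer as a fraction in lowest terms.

Answer: 4/7

Derivation:
Symmetric walk (p = 1/2): the harmonic-function argument gives P(hit 14 before 0 | start at 8) = a/N.
P = 8/14 = 4/7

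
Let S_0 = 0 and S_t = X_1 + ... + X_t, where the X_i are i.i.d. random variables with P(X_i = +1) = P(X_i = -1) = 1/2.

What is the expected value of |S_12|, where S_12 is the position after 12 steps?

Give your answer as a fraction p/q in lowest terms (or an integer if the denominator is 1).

Answer: 693/256

Derivation:
S_12 takes values m ≡ 0 (mod 2) with |m| ≤ 12; P(S_12=m) = C(12,(12+m)/2)/2^12.
Total paths: 2^12 = 4096
Distribution: P(S=-12)=1/4096, P(S=-10)=12/4096, P(S=-8)=66/4096, P(S=-6)=220/4096, P(S=-4)=495/4096, P(S=-2)=792/4096, P(S=0)=924/4096, P(S=2)=792/4096, P(S=4)=495/4096, P(S=6)=220/4096, P(S=8)=66/4096, P(S=10)=12/4096, P(S=12)=1/4096
E[|S_12|] = Σ_m |m|·P(S_12=m) = 11088/4096 = 693/256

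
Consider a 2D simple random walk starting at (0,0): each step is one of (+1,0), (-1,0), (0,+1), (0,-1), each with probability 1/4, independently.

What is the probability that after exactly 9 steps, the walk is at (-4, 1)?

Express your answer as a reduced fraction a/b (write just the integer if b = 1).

Answer: 189/16384

Derivation:
Let h be the number of horizontal steps (so 9-h are vertical). To end at (-4,1) need (h-4)/2 right-steps and ((9-h)+1)/2 up-steps.
Sum over h with 4 ≤ h ≤ 8, h ≡ 0 (mod 2), 9-h ≡ 1 (mod 2):
h=4: C(9,4)·C(4,0)·C(5,3) = 126·1·10 = 1260
h=6: C(9,6)·C(6,1)·C(3,2) = 84·6·3 = 1512
h=8: C(9,8)·C(8,2)·C(1,1) = 9·28·1 = 252
Total favorable: 3024
Total paths: 4^9 = 262144
P = 3024/262144 = 189/16384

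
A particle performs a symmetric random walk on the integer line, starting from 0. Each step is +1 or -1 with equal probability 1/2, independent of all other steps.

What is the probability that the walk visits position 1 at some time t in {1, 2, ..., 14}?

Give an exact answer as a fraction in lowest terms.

Answer: 1619/2048

Derivation:
Count via complement. Let g(t,s) = #length-t paths at position s with S_1..S_t all ≠ 1.
g(t,s) = g(t-1,s-1) + g(t-1,s+1) for s ≠ 1; g(t,1) = 0.
t=0: g(0,0)=1
t=1: g(1,-1)=1
t=2: g(2,-2)=1 g(2,0)=1
t=3: g(3,-3)=1 g(3,-1)=2
t=4: g(4,-4)=1 g(4,-2)=3 g(4,0)=2
t=5: g(5,-5)=1 g(5,-3)=4 g(5,-1)=5
t=6: g(6,-6)=1 g(6,-4)=5 g(6,-2)=9 g(6,0)=5
t=7: g(7,-7)=1 g(7,-5)=6 g(7,-3)=14 g(7,-1)=14
t=8: g(8,-8)=1 g(8,-6)=7 g(8,-4)=20 g(8,-2)=28 g(8,0)=14
t=9: g(9,-9)=1 g(9,-7)=8 g(9,-5)=27 g(9,-3)=48 g(9,-1)=42
t=10: g(10,-10)=1 g(10,-8)=9 g(10,-6)=35 g(10,-4)=75 g(10,-2)=90 g(10,0)=42
t=11: g(11,-11)=1 g(11,-9)=10 g(11,-7)=44 g(11,-5)=110 g(11,-3)=165 g(11,-1)=132
t=12: g(12,-12)=1 g(12,-10)=11 g(12,-8)=54 g(12,-6)=154 g(12,-4)=275 g(12,-2)=297 g(12,0)=132
t=13: g(13,-13)=1 g(13,-11)=12 g(13,-9)=65 g(13,-7)=208 g(13,-5)=429 g(13,-3)=572 g(13,-1)=429
t=14: g(14,-14)=1 g(14,-12)=13 g(14,-10)=77 g(14,-8)=273 g(14,-6)=637 g(14,-4)=1001 g(14,-2)=1001 g(14,0)=429
Paths never hitting 1: Σ_s g(14,s) = 3432
Paths hitting 1: 2^14 - 3432 = 12952
P = 12952/16384 = 1619/2048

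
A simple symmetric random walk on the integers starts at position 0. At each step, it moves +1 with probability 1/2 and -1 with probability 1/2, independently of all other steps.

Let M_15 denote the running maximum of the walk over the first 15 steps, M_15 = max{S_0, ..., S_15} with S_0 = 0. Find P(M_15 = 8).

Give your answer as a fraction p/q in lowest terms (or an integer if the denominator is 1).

Answer: 455/32768

Derivation:
Let M_15 = max(S_0,...,S_15). Use the reflection principle: for j ≥ 1, #{paths with M_15 ≥ j} = #{S_15 ≥ j} + #{S_15 ≥ j+1}.
By reflection, #{M_15 ≥ 8} = #{S_15 ≥ 8} + #{S_15 ≥ 9} = 576 + 576 = 1152.
#{M_15 ≥ 9} = #{S_15 ≥ 9} + #{S_15 ≥ 10} = 576 + 121 = 697.
#{M_15 = 8} = 1152 - 697 = 455.
P(M_15 = 8) = 455/32768 = 455/32768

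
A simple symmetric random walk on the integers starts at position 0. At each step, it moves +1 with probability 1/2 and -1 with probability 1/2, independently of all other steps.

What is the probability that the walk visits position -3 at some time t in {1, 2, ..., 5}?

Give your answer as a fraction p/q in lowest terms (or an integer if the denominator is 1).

Count via complement. Let g(t,s) = #length-t paths at position s with S_1..S_t all ≠ -3.
g(t,s) = g(t-1,s-1) + g(t-1,s+1) for s ≠ -3; g(t,-3) = 0.
t=0: g(0,0)=1
t=1: g(1,-1)=1 g(1,1)=1
t=2: g(2,-2)=1 g(2,0)=2 g(2,2)=1
t=3: g(3,-1)=3 g(3,1)=3 g(3,3)=1
t=4: g(4,-2)=3 g(4,0)=6 g(4,2)=4 g(4,4)=1
t=5: g(5,-1)=9 g(5,1)=10 g(5,3)=5 g(5,5)=1
Paths never hitting -3: Σ_s g(5,s) = 25
Paths hitting -3: 2^5 - 25 = 7
P = 7/32 = 7/32

Answer: 7/32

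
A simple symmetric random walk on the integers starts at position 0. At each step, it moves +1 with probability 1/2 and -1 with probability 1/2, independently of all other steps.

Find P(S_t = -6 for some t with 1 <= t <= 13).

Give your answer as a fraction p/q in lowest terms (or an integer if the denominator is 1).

Count via complement. Let g(t,s) = #length-t paths at position s with S_1..S_t all ≠ -6.
g(t,s) = g(t-1,s-1) + g(t-1,s+1) for s ≠ -6; g(t,-6) = 0.
t=0: g(0,0)=1
t=1: g(1,-1)=1 g(1,1)=1
t=2: g(2,-2)=1 g(2,0)=2 g(2,2)=1
t=3: g(3,-3)=1 g(3,-1)=3 g(3,1)=3 g(3,3)=1
t=4: g(4,-4)=1 g(4,-2)=4 g(4,0)=6 g(4,2)=4 g(4,4)=1
t=5: g(5,-5)=1 g(5,-3)=5 g(5,-1)=10 g(5,1)=10 g(5,3)=5 g(5,5)=1
t=6: g(6,-4)=6 g(6,-2)=15 g(6,0)=20 g(6,2)=15 g(6,4)=6 g(6,6)=1
t=7: g(7,-5)=6 g(7,-3)=21 g(7,-1)=35 g(7,1)=35 g(7,3)=21 g(7,5)=7 g(7,7)=1
t=8: g(8,-4)=27 g(8,-2)=56 g(8,0)=70 g(8,2)=56 g(8,4)=28 g(8,6)=8 g(8,8)=1
t=9: g(9,-5)=27 g(9,-3)=83 g(9,-1)=126 g(9,1)=126 g(9,3)=84 g(9,5)=36 g(9,7)=9 g(9,9)=1
t=10: g(10,-4)=110 g(10,-2)=209 g(10,0)=252 g(10,2)=210 g(10,4)=120 g(10,6)=45 g(10,8)=10 g(10,10)=1
t=11: g(11,-5)=110 g(11,-3)=319 g(11,-1)=461 g(11,1)=462 g(11,3)=330 g(11,5)=165 g(11,7)=55 g(11,9)=11 g(11,11)=1
t=12: g(12,-4)=429 g(12,-2)=780 g(12,0)=923 g(12,2)=792 g(12,4)=495 g(12,6)=220 g(12,8)=66 g(12,10)=12 g(12,12)=1
t=13: g(13,-5)=429 g(13,-3)=1209 g(13,-1)=1703 g(13,1)=1715 g(13,3)=1287 g(13,5)=715 g(13,7)=286 g(13,9)=78 g(13,11)=13 g(13,13)=1
Paths never hitting -6: Σ_s g(13,s) = 7436
Paths hitting -6: 2^13 - 7436 = 756
P = 756/8192 = 189/2048

Answer: 189/2048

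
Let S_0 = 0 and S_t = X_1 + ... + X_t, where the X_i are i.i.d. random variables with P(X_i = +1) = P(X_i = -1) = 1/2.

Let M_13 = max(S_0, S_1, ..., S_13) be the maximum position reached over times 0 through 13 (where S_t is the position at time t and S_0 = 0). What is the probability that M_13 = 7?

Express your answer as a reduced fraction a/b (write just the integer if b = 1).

Answer: 143/4096

Derivation:
Let M_13 = max(S_0,...,S_13). Use the reflection principle: for j ≥ 1, #{paths with M_13 ≥ j} = #{S_13 ≥ j} + #{S_13 ≥ j+1}.
By reflection, #{M_13 ≥ 7} = #{S_13 ≥ 7} + #{S_13 ≥ 8} = 378 + 92 = 470.
#{M_13 ≥ 8} = #{S_13 ≥ 8} + #{S_13 ≥ 9} = 92 + 92 = 184.
#{M_13 = 7} = 470 - 184 = 286.
P(M_13 = 7) = 286/8192 = 143/4096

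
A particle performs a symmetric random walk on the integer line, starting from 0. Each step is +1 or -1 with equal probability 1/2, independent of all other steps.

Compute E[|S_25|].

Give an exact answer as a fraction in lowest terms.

Answer: 16900975/4194304

Derivation:
S_25 takes values m ≡ 1 (mod 2) with |m| ≤ 25; P(S_25=m) = C(25,(25+m)/2)/2^25.
Total paths: 2^25 = 33554432
Distribution: P(S=-25)=1/33554432, P(S=-23)=25/33554432, P(S=-21)=300/33554432, P(S=-19)=2300/33554432, P(S=-17)=12650/33554432, P(S=-15)=53130/33554432, P(S=-13)=177100/33554432, P(S=-11)=480700/33554432, P(S=-9)=1081575/33554432, P(S=-7)=2042975/33554432, P(S=-5)=3268760/33554432, P(S=-3)=4457400/33554432, P(S=-1)=5200300/33554432, P(S=1)=5200300/33554432, P(S=3)=4457400/33554432, P(S=5)=3268760/33554432, P(S=7)=2042975/33554432, P(S=9)=1081575/33554432, P(S=11)=480700/33554432, P(S=13)=177100/33554432, P(S=15)=53130/33554432, P(S=17)=12650/33554432, P(S=19)=2300/33554432, P(S=21)=300/33554432, P(S=23)=25/33554432, P(S=25)=1/33554432
E[|S_25|] = Σ_m |m|·P(S_25=m) = 135207800/33554432 = 16900975/4194304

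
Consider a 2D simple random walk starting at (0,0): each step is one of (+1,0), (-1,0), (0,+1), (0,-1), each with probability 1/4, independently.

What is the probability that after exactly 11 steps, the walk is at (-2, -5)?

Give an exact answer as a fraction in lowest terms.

Answer: 9075/2097152

Derivation:
Let h be the number of horizontal steps (so 11-h are vertical). To end at (-2,-5) need (h-2)/2 right-steps and ((11-h)-5)/2 up-steps.
Sum over h with 2 ≤ h ≤ 6, h ≡ 0 (mod 2), 11-h ≡ 1 (mod 2):
h=2: C(11,2)·C(2,0)·C(9,2) = 55·1·36 = 1980
h=4: C(11,4)·C(4,1)·C(7,1) = 330·4·7 = 9240
h=6: C(11,6)·C(6,2)·C(5,0) = 462·15·1 = 6930
Total favorable: 18150
Total paths: 4^11 = 4194304
P = 18150/4194304 = 9075/2097152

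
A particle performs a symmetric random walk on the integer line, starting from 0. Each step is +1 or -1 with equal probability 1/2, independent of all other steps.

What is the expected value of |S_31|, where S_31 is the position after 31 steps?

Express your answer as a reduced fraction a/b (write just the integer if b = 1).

S_31 takes values m ≡ 1 (mod 2) with |m| ≤ 31; P(S_31=m) = C(31,(31+m)/2)/2^31.
Total paths: 2^31 = 2147483648
Distribution: P(S=-31)=1/2147483648, P(S=-29)=31/2147483648, P(S=-27)=465/2147483648, P(S=-25)=4495/2147483648, P(S=-23)=31465/2147483648, P(S=-21)=169911/2147483648, P(S=-19)=736281/2147483648, P(S=-17)=2629575/2147483648, P(S=-15)=7888725/2147483648, P(S=-13)=20160075/2147483648, P(S=-11)=44352165/2147483648, P(S=-9)=84672315/2147483648, P(S=-7)=141120525/2147483648, P(S=-5)=206253075/2147483648, P(S=-3)=265182525/2147483648, P(S=-1)=300540195/2147483648, P(S=1)=300540195/2147483648, P(S=3)=265182525/2147483648, P(S=5)=206253075/2147483648, P(S=7)=141120525/2147483648, P(S=9)=84672315/2147483648, P(S=11)=44352165/2147483648, P(S=13)=20160075/2147483648, P(S=15)=7888725/2147483648, P(S=17)=2629575/2147483648, P(S=19)=736281/2147483648, P(S=21)=169911/2147483648, P(S=23)=31465/2147483648, P(S=25)=4495/2147483648, P(S=27)=465/2147483648, P(S=29)=31/2147483648, P(S=31)=1/2147483648
E[|S_31|] = Σ_m |m|·P(S_31=m) = 9617286240/2147483648 = 300540195/67108864

Answer: 300540195/67108864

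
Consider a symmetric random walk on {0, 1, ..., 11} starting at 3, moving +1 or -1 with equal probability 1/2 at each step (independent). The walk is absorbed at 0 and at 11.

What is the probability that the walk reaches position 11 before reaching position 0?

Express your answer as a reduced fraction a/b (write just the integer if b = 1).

Symmetric walk (p = 1/2): the harmonic-function argument gives P(hit 11 before 0 | start at 3) = a/N.
P = 3/11 = 3/11

Answer: 3/11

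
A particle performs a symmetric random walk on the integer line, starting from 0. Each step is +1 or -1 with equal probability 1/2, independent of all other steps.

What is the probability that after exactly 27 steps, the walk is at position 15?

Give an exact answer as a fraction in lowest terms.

Answer: 148005/67108864

Derivation:
To reach position 15 after 27 steps: need 21 steps of +1 and 6 of -1.
Favorable paths: C(27,21) = 296010
Total paths: 2^27 = 134217728
P = 296010/134217728 = 148005/67108864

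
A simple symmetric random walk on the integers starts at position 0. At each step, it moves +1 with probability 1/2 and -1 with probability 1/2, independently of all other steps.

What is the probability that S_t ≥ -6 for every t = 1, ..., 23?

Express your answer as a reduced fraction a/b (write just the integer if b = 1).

Let f(t,s) = #length-t paths at position s with S_1..S_t all ≥ -6.
f(t,s) = f(t-1,s-1) + f(t-1,s+1) for s ≥ -6; f(t,s) = 0 for s < -6.
t=0: f(0,0)=1
t=1: f(1,-1)=1 f(1,1)=1
t=2: f(2,-2)=1 f(2,0)=2 f(2,2)=1
t=3: f(3,-3)=1 f(3,-1)=3 f(3,1)=3 f(3,3)=1
t=4: f(4,-4)=1 f(4,-2)=4 f(4,0)=6 f(4,2)=4 f(4,4)=1
t=5: f(5,-5)=1 f(5,-3)=5 f(5,-1)=10 f(5,1)=10 f(5,3)=5 f(5,5)=1
t=6: f(6,-6)=1 f(6,-4)=6 f(6,-2)=15 f(6,0)=20 f(6,2)=15 f(6,4)=6 f(6,6)=1
t=7: f(7,-5)=7 f(7,-3)=21 f(7,-1)=35 f(7,1)=35 f(7,3)=21 f(7,5)=7 f(7,7)=1
t=8: f(8,-6)=7 f(8,-4)=28 f(8,-2)=56 f(8,0)=70 f(8,2)=56 f(8,4)=28 f(8,6)=8 f(8,8)=1
t=9: f(9,-5)=35 f(9,-3)=84 f(9,-1)=126 f(9,1)=126 f(9,3)=84 f(9,5)=36 f(9,7)=9 f(9,9)=1
t=10: f(10,-6)=35 f(10,-4)=119 f(10,-2)=210 f(10,0)=252 f(10,2)=210 f(10,4)=120 f(10,6)=45 f(10,8)=10 f(10,10)=1
t=11: f(11,-5)=154 f(11,-3)=329 f(11,-1)=462 f(11,1)=462 f(11,3)=330 f(11,5)=165 f(11,7)=55 f(11,9)=11 f(11,11)=1
t=12: f(12,-6)=154 f(12,-4)=483 f(12,-2)=791 f(12,0)=924 f(12,2)=792 f(12,4)=495 f(12,6)=220 f(12,8)=66 f(12,10)=12 f(12,12)=1
t=13: f(13,-5)=637 f(13,-3)=1274 f(13,-1)=1715 f(13,1)=1716 f(13,3)=1287 f(13,5)=715 f(13,7)=286 f(13,9)=78 f(13,11)=13 f(13,13)=1
t=14: f(14,-6)=637 f(14,-4)=1911 f(14,-2)=2989 f(14,0)=3431 f(14,2)=3003 f(14,4)=2002 f(14,6)=1001 f(14,8)=364 f(14,10)=91 f(14,12)=14 f(14,14)=1
t=15: f(15,-5)=2548 f(15,-3)=4900 f(15,-1)=6420 f(15,1)=6434 f(15,3)=5005 f(15,5)=3003 f(15,7)=1365 f(15,9)=455 f(15,11)=105 f(15,13)=15 f(15,15)=1
t=16: f(16,-6)=2548 f(16,-4)=7448 f(16,-2)=11320 f(16,0)=12854 f(16,2)=11439 f(16,4)=8008 f(16,6)=4368 f(16,8)=1820 f(16,10)=560 f(16,12)=120 f(16,14)=16 f(16,16)=1
t=17: f(17,-5)=9996 f(17,-3)=18768 f(17,-1)=24174 f(17,1)=24293 f(17,3)=19447 f(17,5)=12376 f(17,7)=6188 f(17,9)=2380 f(17,11)=680 f(17,13)=136 f(17,15)=17 f(17,17)=1
t=18: f(18,-6)=9996 f(18,-4)=28764 f(18,-2)=42942 f(18,0)=48467 f(18,2)=43740 f(18,4)=31823 f(18,6)=18564 f(18,8)=8568 f(18,10)=3060 f(18,12)=816 f(18,14)=153 f(18,16)=18 f(18,18)=1
t=19: f(19,-5)=38760 f(19,-3)=71706 f(19,-1)=91409 f(19,1)=92207 f(19,3)=75563 f(19,5)=50387 f(19,7)=27132 f(19,9)=11628 f(19,11)=3876 f(19,13)=969 f(19,15)=171 f(19,17)=19 f(19,19)=1
t=20: f(20,-6)=38760 f(20,-4)=110466 f(20,-2)=163115 f(20,0)=183616 f(20,2)=167770 f(20,4)=125950 f(20,6)=77519 f(20,8)=38760 f(20,10)=15504 f(20,12)=4845 f(20,14)=1140 f(20,16)=190 f(20,18)=20 f(20,20)=1
t=21: f(21,-5)=149226 f(21,-3)=273581 f(21,-1)=346731 f(21,1)=351386 f(21,3)=293720 f(21,5)=203469 f(21,7)=116279 f(21,9)=54264 f(21,11)=20349 f(21,13)=5985 f(21,15)=1330 f(21,17)=210 f(21,19)=21 f(21,21)=1
t=22: f(22,-6)=149226 f(22,-4)=422807 f(22,-2)=620312 f(22,0)=698117 f(22,2)=645106 f(22,4)=497189 f(22,6)=319748 f(22,8)=170543 f(22,10)=74613 f(22,12)=26334 f(22,14)=7315 f(22,16)=1540 f(22,18)=231 f(22,20)=22 f(22,22)=1
t=23: f(23,-5)=572033 f(23,-3)=1043119 f(23,-1)=1318429 f(23,1)=1343223 f(23,3)=1142295 f(23,5)=816937 f(23,7)=490291 f(23,9)=245156 f(23,11)=100947 f(23,13)=33649 f(23,15)=8855 f(23,17)=1771 f(23,19)=253 f(23,21)=23 f(23,23)=1
Σ_s f(23,s) = 7116982
P = 7116982/8388608 = 3558491/4194304

Answer: 3558491/4194304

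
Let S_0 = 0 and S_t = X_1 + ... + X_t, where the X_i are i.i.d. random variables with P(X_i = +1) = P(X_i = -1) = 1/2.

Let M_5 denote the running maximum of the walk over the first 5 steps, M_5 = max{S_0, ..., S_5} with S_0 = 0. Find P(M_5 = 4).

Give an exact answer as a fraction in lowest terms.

Let M_5 = max(S_0,...,S_5). Use the reflection principle: for j ≥ 1, #{paths with M_5 ≥ j} = #{S_5 ≥ j} + #{S_5 ≥ j+1}.
By reflection, #{M_5 ≥ 4} = #{S_5 ≥ 4} + #{S_5 ≥ 5} = 1 + 1 = 2.
#{M_5 ≥ 5} = #{S_5 ≥ 5} + #{S_5 ≥ 6} = 1 + 0 = 1.
#{M_5 = 4} = 2 - 1 = 1.
P(M_5 = 4) = 1/32 = 1/32

Answer: 1/32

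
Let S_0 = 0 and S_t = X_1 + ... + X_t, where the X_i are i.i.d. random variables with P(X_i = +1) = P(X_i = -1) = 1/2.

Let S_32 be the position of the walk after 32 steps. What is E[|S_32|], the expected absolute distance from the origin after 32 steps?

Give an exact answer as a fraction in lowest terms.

S_32 takes values m ≡ 0 (mod 2) with |m| ≤ 32; P(S_32=m) = C(32,(32+m)/2)/2^32.
Total paths: 2^32 = 4294967296
Distribution: P(S=-32)=1/4294967296, P(S=-30)=32/4294967296, P(S=-28)=496/4294967296, P(S=-26)=4960/4294967296, P(S=-24)=35960/4294967296, P(S=-22)=201376/4294967296, P(S=-20)=906192/4294967296, P(S=-18)=3365856/4294967296, P(S=-16)=10518300/4294967296, P(S=-14)=28048800/4294967296, P(S=-12)=64512240/4294967296, P(S=-10)=129024480/4294967296, P(S=-8)=225792840/4294967296, P(S=-6)=347373600/4294967296, P(S=-4)=471435600/4294967296, P(S=-2)=565722720/4294967296, P(S=0)=601080390/4294967296, P(S=2)=565722720/4294967296, P(S=4)=471435600/4294967296, P(S=6)=347373600/4294967296, P(S=8)=225792840/4294967296, P(S=10)=129024480/4294967296, P(S=12)=64512240/4294967296, P(S=14)=28048800/4294967296, P(S=16)=10518300/4294967296, P(S=18)=3365856/4294967296, P(S=20)=906192/4294967296, P(S=22)=201376/4294967296, P(S=24)=35960/4294967296, P(S=26)=4960/4294967296, P(S=28)=496/4294967296, P(S=30)=32/4294967296, P(S=32)=1/4294967296
E[|S_32|] = Σ_m |m|·P(S_32=m) = 19234572480/4294967296 = 300540195/67108864

Answer: 300540195/67108864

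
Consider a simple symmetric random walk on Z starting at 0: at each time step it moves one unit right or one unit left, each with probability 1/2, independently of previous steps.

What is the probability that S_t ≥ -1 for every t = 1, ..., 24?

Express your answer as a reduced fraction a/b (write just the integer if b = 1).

Answer: 1300075/4194304

Derivation:
Let f(t,s) = #length-t paths at position s with S_1..S_t all ≥ -1.
f(t,s) = f(t-1,s-1) + f(t-1,s+1) for s ≥ -1; f(t,s) = 0 for s < -1.
t=0: f(0,0)=1
t=1: f(1,-1)=1 f(1,1)=1
t=2: f(2,0)=2 f(2,2)=1
t=3: f(3,-1)=2 f(3,1)=3 f(3,3)=1
t=4: f(4,0)=5 f(4,2)=4 f(4,4)=1
t=5: f(5,-1)=5 f(5,1)=9 f(5,3)=5 f(5,5)=1
t=6: f(6,0)=14 f(6,2)=14 f(6,4)=6 f(6,6)=1
t=7: f(7,-1)=14 f(7,1)=28 f(7,3)=20 f(7,5)=7 f(7,7)=1
t=8: f(8,0)=42 f(8,2)=48 f(8,4)=27 f(8,6)=8 f(8,8)=1
t=9: f(9,-1)=42 f(9,1)=90 f(9,3)=75 f(9,5)=35 f(9,7)=9 f(9,9)=1
t=10: f(10,0)=132 f(10,2)=165 f(10,4)=110 f(10,6)=44 f(10,8)=10 f(10,10)=1
t=11: f(11,-1)=132 f(11,1)=297 f(11,3)=275 f(11,5)=154 f(11,7)=54 f(11,9)=11 f(11,11)=1
t=12: f(12,0)=429 f(12,2)=572 f(12,4)=429 f(12,6)=208 f(12,8)=65 f(12,10)=12 f(12,12)=1
t=13: f(13,-1)=429 f(13,1)=1001 f(13,3)=1001 f(13,5)=637 f(13,7)=273 f(13,9)=77 f(13,11)=13 f(13,13)=1
t=14: f(14,0)=1430 f(14,2)=2002 f(14,4)=1638 f(14,6)=910 f(14,8)=350 f(14,10)=90 f(14,12)=14 f(14,14)=1
t=15: f(15,-1)=1430 f(15,1)=3432 f(15,3)=3640 f(15,5)=2548 f(15,7)=1260 f(15,9)=440 f(15,11)=104 f(15,13)=15 f(15,15)=1
t=16: f(16,0)=4862 f(16,2)=7072 f(16,4)=6188 f(16,6)=3808 f(16,8)=1700 f(16,10)=544 f(16,12)=119 f(16,14)=16 f(16,16)=1
t=17: f(17,-1)=4862 f(17,1)=11934 f(17,3)=13260 f(17,5)=9996 f(17,7)=5508 f(17,9)=2244 f(17,11)=663 f(17,13)=135 f(17,15)=17 f(17,17)=1
t=18: f(18,0)=16796 f(18,2)=25194 f(18,4)=23256 f(18,6)=15504 f(18,8)=7752 f(18,10)=2907 f(18,12)=798 f(18,14)=152 f(18,16)=18 f(18,18)=1
t=19: f(19,-1)=16796 f(19,1)=41990 f(19,3)=48450 f(19,5)=38760 f(19,7)=23256 f(19,9)=10659 f(19,11)=3705 f(19,13)=950 f(19,15)=170 f(19,17)=19 f(19,19)=1
t=20: f(20,0)=58786 f(20,2)=90440 f(20,4)=87210 f(20,6)=62016 f(20,8)=33915 f(20,10)=14364 f(20,12)=4655 f(20,14)=1120 f(20,16)=189 f(20,18)=20 f(20,20)=1
t=21: f(21,-1)=58786 f(21,1)=149226 f(21,3)=177650 f(21,5)=149226 f(21,7)=95931 f(21,9)=48279 f(21,11)=19019 f(21,13)=5775 f(21,15)=1309 f(21,17)=209 f(21,19)=21 f(21,21)=1
t=22: f(22,0)=208012 f(22,2)=326876 f(22,4)=326876 f(22,6)=245157 f(22,8)=144210 f(22,10)=67298 f(22,12)=24794 f(22,14)=7084 f(22,16)=1518 f(22,18)=230 f(22,20)=22 f(22,22)=1
t=23: f(23,-1)=208012 f(23,1)=534888 f(23,3)=653752 f(23,5)=572033 f(23,7)=389367 f(23,9)=211508 f(23,11)=92092 f(23,13)=31878 f(23,15)=8602 f(23,17)=1748 f(23,19)=252 f(23,21)=23 f(23,23)=1
t=24: f(24,0)=742900 f(24,2)=1188640 f(24,4)=1225785 f(24,6)=961400 f(24,8)=600875 f(24,10)=303600 f(24,12)=123970 f(24,14)=40480 f(24,16)=10350 f(24,18)=2000 f(24,20)=275 f(24,22)=24 f(24,24)=1
Σ_s f(24,s) = 5200300
P = 5200300/16777216 = 1300075/4194304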